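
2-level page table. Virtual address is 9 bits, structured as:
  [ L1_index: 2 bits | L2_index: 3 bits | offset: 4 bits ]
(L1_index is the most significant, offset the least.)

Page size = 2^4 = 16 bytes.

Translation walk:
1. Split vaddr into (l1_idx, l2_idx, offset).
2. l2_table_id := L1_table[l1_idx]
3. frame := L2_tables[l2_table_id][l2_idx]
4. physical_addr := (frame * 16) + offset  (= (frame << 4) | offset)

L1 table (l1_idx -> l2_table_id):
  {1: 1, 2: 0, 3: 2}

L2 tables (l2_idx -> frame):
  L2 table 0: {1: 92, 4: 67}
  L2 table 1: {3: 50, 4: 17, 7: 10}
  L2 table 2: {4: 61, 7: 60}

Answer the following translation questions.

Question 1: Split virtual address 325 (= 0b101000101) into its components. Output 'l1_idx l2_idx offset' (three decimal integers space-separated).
vaddr = 325 = 0b101000101
  top 2 bits -> l1_idx = 2
  next 3 bits -> l2_idx = 4
  bottom 4 bits -> offset = 5

Answer: 2 4 5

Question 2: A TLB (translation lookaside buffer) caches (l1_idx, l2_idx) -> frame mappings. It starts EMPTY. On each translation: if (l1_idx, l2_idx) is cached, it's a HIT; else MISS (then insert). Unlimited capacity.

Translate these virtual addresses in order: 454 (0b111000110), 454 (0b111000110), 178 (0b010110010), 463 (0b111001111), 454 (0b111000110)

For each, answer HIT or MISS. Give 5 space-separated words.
Answer: MISS HIT MISS HIT HIT

Derivation:
vaddr=454: (3,4) not in TLB -> MISS, insert
vaddr=454: (3,4) in TLB -> HIT
vaddr=178: (1,3) not in TLB -> MISS, insert
vaddr=463: (3,4) in TLB -> HIT
vaddr=454: (3,4) in TLB -> HIT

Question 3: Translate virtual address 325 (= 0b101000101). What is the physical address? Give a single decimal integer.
Answer: 1077

Derivation:
vaddr = 325 = 0b101000101
Split: l1_idx=2, l2_idx=4, offset=5
L1[2] = 0
L2[0][4] = 67
paddr = 67 * 16 + 5 = 1077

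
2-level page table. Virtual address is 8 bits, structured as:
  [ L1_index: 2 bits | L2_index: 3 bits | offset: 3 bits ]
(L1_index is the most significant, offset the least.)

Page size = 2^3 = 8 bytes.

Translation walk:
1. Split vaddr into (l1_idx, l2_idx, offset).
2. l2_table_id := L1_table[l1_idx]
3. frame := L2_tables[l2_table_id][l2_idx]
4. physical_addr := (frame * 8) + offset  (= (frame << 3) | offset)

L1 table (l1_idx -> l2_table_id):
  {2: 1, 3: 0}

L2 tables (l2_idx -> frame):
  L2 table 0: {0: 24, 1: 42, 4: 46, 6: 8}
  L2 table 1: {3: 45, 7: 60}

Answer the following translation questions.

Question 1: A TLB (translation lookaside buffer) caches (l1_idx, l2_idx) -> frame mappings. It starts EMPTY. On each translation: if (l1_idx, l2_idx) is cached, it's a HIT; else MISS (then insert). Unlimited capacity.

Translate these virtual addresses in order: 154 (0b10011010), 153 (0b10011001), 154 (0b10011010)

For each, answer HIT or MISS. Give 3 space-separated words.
Answer: MISS HIT HIT

Derivation:
vaddr=154: (2,3) not in TLB -> MISS, insert
vaddr=153: (2,3) in TLB -> HIT
vaddr=154: (2,3) in TLB -> HIT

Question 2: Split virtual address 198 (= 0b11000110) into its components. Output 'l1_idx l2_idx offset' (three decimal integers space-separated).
vaddr = 198 = 0b11000110
  top 2 bits -> l1_idx = 3
  next 3 bits -> l2_idx = 0
  bottom 3 bits -> offset = 6

Answer: 3 0 6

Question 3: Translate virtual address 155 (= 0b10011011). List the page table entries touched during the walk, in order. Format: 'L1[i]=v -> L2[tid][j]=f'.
vaddr = 155 = 0b10011011
Split: l1_idx=2, l2_idx=3, offset=3

Answer: L1[2]=1 -> L2[1][3]=45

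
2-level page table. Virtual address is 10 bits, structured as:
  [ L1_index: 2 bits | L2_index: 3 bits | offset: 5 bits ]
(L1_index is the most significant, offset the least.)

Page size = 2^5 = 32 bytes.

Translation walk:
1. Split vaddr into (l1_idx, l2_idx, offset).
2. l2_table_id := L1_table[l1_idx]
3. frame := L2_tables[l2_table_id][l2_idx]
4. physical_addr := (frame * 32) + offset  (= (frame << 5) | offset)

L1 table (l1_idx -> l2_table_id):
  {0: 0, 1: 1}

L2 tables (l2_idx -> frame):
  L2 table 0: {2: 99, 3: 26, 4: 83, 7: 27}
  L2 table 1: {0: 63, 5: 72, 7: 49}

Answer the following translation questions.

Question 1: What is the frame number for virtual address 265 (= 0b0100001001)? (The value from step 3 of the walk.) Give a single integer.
vaddr = 265: l1_idx=1, l2_idx=0
L1[1] = 1; L2[1][0] = 63

Answer: 63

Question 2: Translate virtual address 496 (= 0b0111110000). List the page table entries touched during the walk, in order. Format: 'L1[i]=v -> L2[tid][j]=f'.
vaddr = 496 = 0b0111110000
Split: l1_idx=1, l2_idx=7, offset=16

Answer: L1[1]=1 -> L2[1][7]=49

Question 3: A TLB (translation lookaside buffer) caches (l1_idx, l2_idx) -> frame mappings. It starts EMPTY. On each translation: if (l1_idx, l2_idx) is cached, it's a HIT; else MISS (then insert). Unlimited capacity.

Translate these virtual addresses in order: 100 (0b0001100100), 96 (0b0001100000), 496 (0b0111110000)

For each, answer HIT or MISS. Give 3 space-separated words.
Answer: MISS HIT MISS

Derivation:
vaddr=100: (0,3) not in TLB -> MISS, insert
vaddr=96: (0,3) in TLB -> HIT
vaddr=496: (1,7) not in TLB -> MISS, insert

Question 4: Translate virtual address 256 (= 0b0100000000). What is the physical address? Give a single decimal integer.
Answer: 2016

Derivation:
vaddr = 256 = 0b0100000000
Split: l1_idx=1, l2_idx=0, offset=0
L1[1] = 1
L2[1][0] = 63
paddr = 63 * 32 + 0 = 2016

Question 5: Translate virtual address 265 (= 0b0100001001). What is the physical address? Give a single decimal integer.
Answer: 2025

Derivation:
vaddr = 265 = 0b0100001001
Split: l1_idx=1, l2_idx=0, offset=9
L1[1] = 1
L2[1][0] = 63
paddr = 63 * 32 + 9 = 2025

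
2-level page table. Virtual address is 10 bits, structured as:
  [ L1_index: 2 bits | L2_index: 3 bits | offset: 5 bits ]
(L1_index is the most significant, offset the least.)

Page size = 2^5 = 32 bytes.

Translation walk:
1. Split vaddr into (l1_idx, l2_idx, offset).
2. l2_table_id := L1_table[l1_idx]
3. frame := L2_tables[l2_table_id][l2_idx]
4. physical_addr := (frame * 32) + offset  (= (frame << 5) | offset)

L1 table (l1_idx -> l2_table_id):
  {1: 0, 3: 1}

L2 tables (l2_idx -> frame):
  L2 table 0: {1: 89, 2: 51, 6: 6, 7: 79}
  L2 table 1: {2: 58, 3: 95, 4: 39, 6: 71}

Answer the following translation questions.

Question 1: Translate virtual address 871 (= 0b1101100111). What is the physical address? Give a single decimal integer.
vaddr = 871 = 0b1101100111
Split: l1_idx=3, l2_idx=3, offset=7
L1[3] = 1
L2[1][3] = 95
paddr = 95 * 32 + 7 = 3047

Answer: 3047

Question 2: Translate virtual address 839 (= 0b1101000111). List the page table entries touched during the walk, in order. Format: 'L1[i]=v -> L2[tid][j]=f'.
Answer: L1[3]=1 -> L2[1][2]=58

Derivation:
vaddr = 839 = 0b1101000111
Split: l1_idx=3, l2_idx=2, offset=7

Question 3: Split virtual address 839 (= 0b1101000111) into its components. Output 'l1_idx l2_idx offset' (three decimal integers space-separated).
Answer: 3 2 7

Derivation:
vaddr = 839 = 0b1101000111
  top 2 bits -> l1_idx = 3
  next 3 bits -> l2_idx = 2
  bottom 5 bits -> offset = 7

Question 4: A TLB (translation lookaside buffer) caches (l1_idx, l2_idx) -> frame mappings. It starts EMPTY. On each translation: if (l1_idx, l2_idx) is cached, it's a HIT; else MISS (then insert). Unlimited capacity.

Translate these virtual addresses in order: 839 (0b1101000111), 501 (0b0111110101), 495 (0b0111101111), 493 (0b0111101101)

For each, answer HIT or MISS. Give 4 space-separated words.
Answer: MISS MISS HIT HIT

Derivation:
vaddr=839: (3,2) not in TLB -> MISS, insert
vaddr=501: (1,7) not in TLB -> MISS, insert
vaddr=495: (1,7) in TLB -> HIT
vaddr=493: (1,7) in TLB -> HIT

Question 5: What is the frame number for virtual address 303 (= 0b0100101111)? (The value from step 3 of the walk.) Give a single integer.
vaddr = 303: l1_idx=1, l2_idx=1
L1[1] = 0; L2[0][1] = 89

Answer: 89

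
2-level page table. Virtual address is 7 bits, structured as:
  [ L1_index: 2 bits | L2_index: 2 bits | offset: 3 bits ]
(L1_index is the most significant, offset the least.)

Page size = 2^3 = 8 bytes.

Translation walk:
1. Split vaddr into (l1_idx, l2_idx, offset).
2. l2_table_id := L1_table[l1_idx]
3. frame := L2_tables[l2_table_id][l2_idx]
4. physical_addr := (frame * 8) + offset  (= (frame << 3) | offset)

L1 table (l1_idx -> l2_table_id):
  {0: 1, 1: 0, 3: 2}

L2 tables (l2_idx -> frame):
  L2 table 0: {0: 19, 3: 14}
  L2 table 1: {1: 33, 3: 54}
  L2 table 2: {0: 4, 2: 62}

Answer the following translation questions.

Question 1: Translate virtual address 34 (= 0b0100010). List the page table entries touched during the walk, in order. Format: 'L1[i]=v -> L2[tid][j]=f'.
vaddr = 34 = 0b0100010
Split: l1_idx=1, l2_idx=0, offset=2

Answer: L1[1]=0 -> L2[0][0]=19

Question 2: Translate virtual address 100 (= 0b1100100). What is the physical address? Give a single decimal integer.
Answer: 36

Derivation:
vaddr = 100 = 0b1100100
Split: l1_idx=3, l2_idx=0, offset=4
L1[3] = 2
L2[2][0] = 4
paddr = 4 * 8 + 4 = 36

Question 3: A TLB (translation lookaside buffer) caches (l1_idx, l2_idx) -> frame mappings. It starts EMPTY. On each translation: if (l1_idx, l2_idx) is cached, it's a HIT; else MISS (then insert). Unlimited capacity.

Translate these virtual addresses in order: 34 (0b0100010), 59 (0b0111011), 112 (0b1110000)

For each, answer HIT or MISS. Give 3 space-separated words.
Answer: MISS MISS MISS

Derivation:
vaddr=34: (1,0) not in TLB -> MISS, insert
vaddr=59: (1,3) not in TLB -> MISS, insert
vaddr=112: (3,2) not in TLB -> MISS, insert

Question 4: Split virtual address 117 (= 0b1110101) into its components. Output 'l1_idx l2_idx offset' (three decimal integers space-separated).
Answer: 3 2 5

Derivation:
vaddr = 117 = 0b1110101
  top 2 bits -> l1_idx = 3
  next 2 bits -> l2_idx = 2
  bottom 3 bits -> offset = 5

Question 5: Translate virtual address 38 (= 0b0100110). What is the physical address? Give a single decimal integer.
vaddr = 38 = 0b0100110
Split: l1_idx=1, l2_idx=0, offset=6
L1[1] = 0
L2[0][0] = 19
paddr = 19 * 8 + 6 = 158

Answer: 158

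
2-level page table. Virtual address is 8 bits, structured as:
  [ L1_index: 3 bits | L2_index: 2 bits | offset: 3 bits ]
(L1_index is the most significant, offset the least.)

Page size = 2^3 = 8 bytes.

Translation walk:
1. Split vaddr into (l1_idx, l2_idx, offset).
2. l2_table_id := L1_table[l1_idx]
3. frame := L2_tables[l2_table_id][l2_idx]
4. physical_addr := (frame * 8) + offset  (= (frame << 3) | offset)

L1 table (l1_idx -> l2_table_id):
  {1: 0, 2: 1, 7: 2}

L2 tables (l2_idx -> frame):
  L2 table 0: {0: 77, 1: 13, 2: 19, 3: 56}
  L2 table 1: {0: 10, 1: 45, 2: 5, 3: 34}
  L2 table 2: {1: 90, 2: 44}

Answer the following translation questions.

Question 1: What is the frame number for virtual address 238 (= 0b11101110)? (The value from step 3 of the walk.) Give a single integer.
vaddr = 238: l1_idx=7, l2_idx=1
L1[7] = 2; L2[2][1] = 90

Answer: 90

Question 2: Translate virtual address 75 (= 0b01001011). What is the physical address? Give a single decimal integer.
vaddr = 75 = 0b01001011
Split: l1_idx=2, l2_idx=1, offset=3
L1[2] = 1
L2[1][1] = 45
paddr = 45 * 8 + 3 = 363

Answer: 363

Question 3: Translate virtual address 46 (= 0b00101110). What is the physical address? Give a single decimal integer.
Answer: 110

Derivation:
vaddr = 46 = 0b00101110
Split: l1_idx=1, l2_idx=1, offset=6
L1[1] = 0
L2[0][1] = 13
paddr = 13 * 8 + 6 = 110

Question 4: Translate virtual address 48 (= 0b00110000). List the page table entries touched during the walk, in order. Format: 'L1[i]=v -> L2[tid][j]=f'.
vaddr = 48 = 0b00110000
Split: l1_idx=1, l2_idx=2, offset=0

Answer: L1[1]=0 -> L2[0][2]=19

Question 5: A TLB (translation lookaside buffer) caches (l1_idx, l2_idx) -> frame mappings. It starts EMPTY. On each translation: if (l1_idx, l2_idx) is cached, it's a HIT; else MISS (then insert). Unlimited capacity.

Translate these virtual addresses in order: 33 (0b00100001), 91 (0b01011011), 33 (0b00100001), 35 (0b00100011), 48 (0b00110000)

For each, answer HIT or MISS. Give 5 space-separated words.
vaddr=33: (1,0) not in TLB -> MISS, insert
vaddr=91: (2,3) not in TLB -> MISS, insert
vaddr=33: (1,0) in TLB -> HIT
vaddr=35: (1,0) in TLB -> HIT
vaddr=48: (1,2) not in TLB -> MISS, insert

Answer: MISS MISS HIT HIT MISS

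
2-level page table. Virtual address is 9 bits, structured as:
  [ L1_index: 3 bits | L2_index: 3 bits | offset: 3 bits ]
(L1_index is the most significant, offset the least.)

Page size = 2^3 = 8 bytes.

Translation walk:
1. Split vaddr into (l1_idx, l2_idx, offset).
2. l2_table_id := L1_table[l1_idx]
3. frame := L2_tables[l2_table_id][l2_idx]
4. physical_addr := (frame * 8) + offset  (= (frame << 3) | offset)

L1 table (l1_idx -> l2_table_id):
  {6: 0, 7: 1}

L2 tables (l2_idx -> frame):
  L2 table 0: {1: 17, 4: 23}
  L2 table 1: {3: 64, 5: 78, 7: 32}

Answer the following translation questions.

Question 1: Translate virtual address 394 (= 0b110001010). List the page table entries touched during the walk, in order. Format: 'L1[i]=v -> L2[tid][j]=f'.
Answer: L1[6]=0 -> L2[0][1]=17

Derivation:
vaddr = 394 = 0b110001010
Split: l1_idx=6, l2_idx=1, offset=2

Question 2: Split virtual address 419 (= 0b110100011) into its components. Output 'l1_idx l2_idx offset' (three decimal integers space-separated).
Answer: 6 4 3

Derivation:
vaddr = 419 = 0b110100011
  top 3 bits -> l1_idx = 6
  next 3 bits -> l2_idx = 4
  bottom 3 bits -> offset = 3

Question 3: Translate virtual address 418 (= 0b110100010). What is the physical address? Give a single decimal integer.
vaddr = 418 = 0b110100010
Split: l1_idx=6, l2_idx=4, offset=2
L1[6] = 0
L2[0][4] = 23
paddr = 23 * 8 + 2 = 186

Answer: 186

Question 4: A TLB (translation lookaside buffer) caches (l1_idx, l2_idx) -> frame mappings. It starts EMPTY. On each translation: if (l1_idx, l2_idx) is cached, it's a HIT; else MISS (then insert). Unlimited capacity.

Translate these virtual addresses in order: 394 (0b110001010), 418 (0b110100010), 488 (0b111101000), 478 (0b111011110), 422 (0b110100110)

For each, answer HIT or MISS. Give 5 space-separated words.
Answer: MISS MISS MISS MISS HIT

Derivation:
vaddr=394: (6,1) not in TLB -> MISS, insert
vaddr=418: (6,4) not in TLB -> MISS, insert
vaddr=488: (7,5) not in TLB -> MISS, insert
vaddr=478: (7,3) not in TLB -> MISS, insert
vaddr=422: (6,4) in TLB -> HIT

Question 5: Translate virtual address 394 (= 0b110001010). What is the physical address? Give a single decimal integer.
vaddr = 394 = 0b110001010
Split: l1_idx=6, l2_idx=1, offset=2
L1[6] = 0
L2[0][1] = 17
paddr = 17 * 8 + 2 = 138

Answer: 138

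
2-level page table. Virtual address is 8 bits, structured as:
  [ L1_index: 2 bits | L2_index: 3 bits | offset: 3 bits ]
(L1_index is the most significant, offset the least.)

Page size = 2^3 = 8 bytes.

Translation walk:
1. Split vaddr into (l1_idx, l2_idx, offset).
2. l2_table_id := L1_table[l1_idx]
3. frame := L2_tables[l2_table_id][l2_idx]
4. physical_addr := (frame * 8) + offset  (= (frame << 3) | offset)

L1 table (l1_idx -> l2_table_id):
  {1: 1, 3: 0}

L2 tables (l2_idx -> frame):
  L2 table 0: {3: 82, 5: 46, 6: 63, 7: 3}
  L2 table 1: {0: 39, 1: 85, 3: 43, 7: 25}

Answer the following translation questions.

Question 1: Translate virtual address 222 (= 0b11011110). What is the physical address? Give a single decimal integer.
vaddr = 222 = 0b11011110
Split: l1_idx=3, l2_idx=3, offset=6
L1[3] = 0
L2[0][3] = 82
paddr = 82 * 8 + 6 = 662

Answer: 662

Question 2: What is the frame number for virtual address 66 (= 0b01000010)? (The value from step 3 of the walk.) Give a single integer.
vaddr = 66: l1_idx=1, l2_idx=0
L1[1] = 1; L2[1][0] = 39

Answer: 39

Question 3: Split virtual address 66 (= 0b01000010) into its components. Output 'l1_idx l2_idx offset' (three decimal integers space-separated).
vaddr = 66 = 0b01000010
  top 2 bits -> l1_idx = 1
  next 3 bits -> l2_idx = 0
  bottom 3 bits -> offset = 2

Answer: 1 0 2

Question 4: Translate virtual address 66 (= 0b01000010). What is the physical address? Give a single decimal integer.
Answer: 314

Derivation:
vaddr = 66 = 0b01000010
Split: l1_idx=1, l2_idx=0, offset=2
L1[1] = 1
L2[1][0] = 39
paddr = 39 * 8 + 2 = 314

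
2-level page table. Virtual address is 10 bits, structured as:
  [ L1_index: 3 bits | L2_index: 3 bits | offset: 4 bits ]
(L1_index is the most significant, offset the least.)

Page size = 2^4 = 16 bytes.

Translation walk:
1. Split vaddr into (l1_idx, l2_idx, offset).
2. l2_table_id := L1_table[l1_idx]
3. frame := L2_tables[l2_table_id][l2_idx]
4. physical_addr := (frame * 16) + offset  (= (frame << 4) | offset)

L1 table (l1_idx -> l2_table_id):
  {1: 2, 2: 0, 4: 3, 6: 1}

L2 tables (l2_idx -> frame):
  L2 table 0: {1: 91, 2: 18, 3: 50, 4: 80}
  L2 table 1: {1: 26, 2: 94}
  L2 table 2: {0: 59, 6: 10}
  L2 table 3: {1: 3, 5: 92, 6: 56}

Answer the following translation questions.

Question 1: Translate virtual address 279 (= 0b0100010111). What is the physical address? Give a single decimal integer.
vaddr = 279 = 0b0100010111
Split: l1_idx=2, l2_idx=1, offset=7
L1[2] = 0
L2[0][1] = 91
paddr = 91 * 16 + 7 = 1463

Answer: 1463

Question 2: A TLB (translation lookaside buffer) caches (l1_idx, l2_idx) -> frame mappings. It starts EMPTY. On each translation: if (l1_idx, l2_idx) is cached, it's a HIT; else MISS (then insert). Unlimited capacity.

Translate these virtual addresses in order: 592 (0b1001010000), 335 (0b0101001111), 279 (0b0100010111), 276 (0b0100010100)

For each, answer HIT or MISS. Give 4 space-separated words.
vaddr=592: (4,5) not in TLB -> MISS, insert
vaddr=335: (2,4) not in TLB -> MISS, insert
vaddr=279: (2,1) not in TLB -> MISS, insert
vaddr=276: (2,1) in TLB -> HIT

Answer: MISS MISS MISS HIT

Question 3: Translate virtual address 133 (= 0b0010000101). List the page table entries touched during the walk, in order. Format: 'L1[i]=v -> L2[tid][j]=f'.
vaddr = 133 = 0b0010000101
Split: l1_idx=1, l2_idx=0, offset=5

Answer: L1[1]=2 -> L2[2][0]=59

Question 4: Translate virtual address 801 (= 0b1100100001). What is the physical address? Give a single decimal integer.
Answer: 1505

Derivation:
vaddr = 801 = 0b1100100001
Split: l1_idx=6, l2_idx=2, offset=1
L1[6] = 1
L2[1][2] = 94
paddr = 94 * 16 + 1 = 1505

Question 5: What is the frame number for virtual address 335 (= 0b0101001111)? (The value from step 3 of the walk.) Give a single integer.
Answer: 80

Derivation:
vaddr = 335: l1_idx=2, l2_idx=4
L1[2] = 0; L2[0][4] = 80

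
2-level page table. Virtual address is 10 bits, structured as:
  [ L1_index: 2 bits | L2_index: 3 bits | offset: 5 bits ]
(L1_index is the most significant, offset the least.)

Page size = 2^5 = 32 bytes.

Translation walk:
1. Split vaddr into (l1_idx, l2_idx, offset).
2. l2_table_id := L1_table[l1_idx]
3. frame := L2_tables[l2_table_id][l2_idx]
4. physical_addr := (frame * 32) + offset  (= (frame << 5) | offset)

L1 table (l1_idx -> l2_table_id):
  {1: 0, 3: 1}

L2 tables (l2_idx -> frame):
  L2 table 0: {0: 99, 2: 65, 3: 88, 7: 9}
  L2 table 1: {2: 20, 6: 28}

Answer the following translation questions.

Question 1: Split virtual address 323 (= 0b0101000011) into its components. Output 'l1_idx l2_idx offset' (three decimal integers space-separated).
vaddr = 323 = 0b0101000011
  top 2 bits -> l1_idx = 1
  next 3 bits -> l2_idx = 2
  bottom 5 bits -> offset = 3

Answer: 1 2 3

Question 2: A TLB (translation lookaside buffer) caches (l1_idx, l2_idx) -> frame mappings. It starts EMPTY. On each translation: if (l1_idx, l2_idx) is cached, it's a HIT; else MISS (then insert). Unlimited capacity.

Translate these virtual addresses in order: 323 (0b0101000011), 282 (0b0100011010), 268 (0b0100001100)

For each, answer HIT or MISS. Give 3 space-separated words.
Answer: MISS MISS HIT

Derivation:
vaddr=323: (1,2) not in TLB -> MISS, insert
vaddr=282: (1,0) not in TLB -> MISS, insert
vaddr=268: (1,0) in TLB -> HIT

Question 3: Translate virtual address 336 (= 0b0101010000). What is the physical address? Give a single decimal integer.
Answer: 2096

Derivation:
vaddr = 336 = 0b0101010000
Split: l1_idx=1, l2_idx=2, offset=16
L1[1] = 0
L2[0][2] = 65
paddr = 65 * 32 + 16 = 2096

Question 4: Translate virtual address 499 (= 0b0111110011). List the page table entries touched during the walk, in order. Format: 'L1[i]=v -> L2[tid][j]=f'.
vaddr = 499 = 0b0111110011
Split: l1_idx=1, l2_idx=7, offset=19

Answer: L1[1]=0 -> L2[0][7]=9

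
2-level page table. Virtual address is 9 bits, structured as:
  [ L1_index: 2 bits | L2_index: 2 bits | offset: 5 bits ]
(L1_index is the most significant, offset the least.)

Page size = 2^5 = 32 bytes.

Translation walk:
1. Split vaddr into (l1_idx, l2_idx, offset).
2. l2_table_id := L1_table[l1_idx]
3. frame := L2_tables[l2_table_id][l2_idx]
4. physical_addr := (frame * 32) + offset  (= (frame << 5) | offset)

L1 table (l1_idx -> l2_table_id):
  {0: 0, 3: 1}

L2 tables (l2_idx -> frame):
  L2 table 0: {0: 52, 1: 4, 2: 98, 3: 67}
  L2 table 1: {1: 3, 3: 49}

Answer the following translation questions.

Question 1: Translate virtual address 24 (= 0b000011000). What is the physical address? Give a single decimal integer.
Answer: 1688

Derivation:
vaddr = 24 = 0b000011000
Split: l1_idx=0, l2_idx=0, offset=24
L1[0] = 0
L2[0][0] = 52
paddr = 52 * 32 + 24 = 1688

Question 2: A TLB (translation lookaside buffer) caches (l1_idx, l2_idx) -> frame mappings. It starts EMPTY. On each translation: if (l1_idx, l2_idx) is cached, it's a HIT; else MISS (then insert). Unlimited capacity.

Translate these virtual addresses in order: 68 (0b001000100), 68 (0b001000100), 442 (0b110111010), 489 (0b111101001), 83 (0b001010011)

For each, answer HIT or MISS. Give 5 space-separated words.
vaddr=68: (0,2) not in TLB -> MISS, insert
vaddr=68: (0,2) in TLB -> HIT
vaddr=442: (3,1) not in TLB -> MISS, insert
vaddr=489: (3,3) not in TLB -> MISS, insert
vaddr=83: (0,2) in TLB -> HIT

Answer: MISS HIT MISS MISS HIT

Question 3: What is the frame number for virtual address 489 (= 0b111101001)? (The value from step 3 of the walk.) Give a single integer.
vaddr = 489: l1_idx=3, l2_idx=3
L1[3] = 1; L2[1][3] = 49

Answer: 49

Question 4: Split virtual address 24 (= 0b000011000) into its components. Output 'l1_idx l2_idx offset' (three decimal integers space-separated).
vaddr = 24 = 0b000011000
  top 2 bits -> l1_idx = 0
  next 2 bits -> l2_idx = 0
  bottom 5 bits -> offset = 24

Answer: 0 0 24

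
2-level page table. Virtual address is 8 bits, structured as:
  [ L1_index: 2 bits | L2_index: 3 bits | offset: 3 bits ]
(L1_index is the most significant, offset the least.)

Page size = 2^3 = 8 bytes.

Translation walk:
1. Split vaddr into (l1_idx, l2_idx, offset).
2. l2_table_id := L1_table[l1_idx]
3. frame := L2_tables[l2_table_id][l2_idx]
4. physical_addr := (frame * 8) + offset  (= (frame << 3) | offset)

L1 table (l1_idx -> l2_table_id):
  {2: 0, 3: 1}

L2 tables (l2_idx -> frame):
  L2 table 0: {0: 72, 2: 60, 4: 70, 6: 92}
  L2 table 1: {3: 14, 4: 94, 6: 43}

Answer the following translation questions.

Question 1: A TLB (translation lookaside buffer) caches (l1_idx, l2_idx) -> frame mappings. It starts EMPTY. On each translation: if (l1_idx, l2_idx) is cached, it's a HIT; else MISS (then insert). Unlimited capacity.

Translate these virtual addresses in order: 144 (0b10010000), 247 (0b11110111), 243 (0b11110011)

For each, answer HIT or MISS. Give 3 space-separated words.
Answer: MISS MISS HIT

Derivation:
vaddr=144: (2,2) not in TLB -> MISS, insert
vaddr=247: (3,6) not in TLB -> MISS, insert
vaddr=243: (3,6) in TLB -> HIT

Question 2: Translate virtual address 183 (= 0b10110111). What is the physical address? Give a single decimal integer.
vaddr = 183 = 0b10110111
Split: l1_idx=2, l2_idx=6, offset=7
L1[2] = 0
L2[0][6] = 92
paddr = 92 * 8 + 7 = 743

Answer: 743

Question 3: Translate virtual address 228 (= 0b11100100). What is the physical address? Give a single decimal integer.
vaddr = 228 = 0b11100100
Split: l1_idx=3, l2_idx=4, offset=4
L1[3] = 1
L2[1][4] = 94
paddr = 94 * 8 + 4 = 756

Answer: 756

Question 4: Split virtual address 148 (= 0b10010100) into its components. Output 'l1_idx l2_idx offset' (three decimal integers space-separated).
vaddr = 148 = 0b10010100
  top 2 bits -> l1_idx = 2
  next 3 bits -> l2_idx = 2
  bottom 3 bits -> offset = 4

Answer: 2 2 4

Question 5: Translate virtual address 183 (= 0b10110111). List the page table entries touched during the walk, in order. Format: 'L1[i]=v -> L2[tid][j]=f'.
Answer: L1[2]=0 -> L2[0][6]=92

Derivation:
vaddr = 183 = 0b10110111
Split: l1_idx=2, l2_idx=6, offset=7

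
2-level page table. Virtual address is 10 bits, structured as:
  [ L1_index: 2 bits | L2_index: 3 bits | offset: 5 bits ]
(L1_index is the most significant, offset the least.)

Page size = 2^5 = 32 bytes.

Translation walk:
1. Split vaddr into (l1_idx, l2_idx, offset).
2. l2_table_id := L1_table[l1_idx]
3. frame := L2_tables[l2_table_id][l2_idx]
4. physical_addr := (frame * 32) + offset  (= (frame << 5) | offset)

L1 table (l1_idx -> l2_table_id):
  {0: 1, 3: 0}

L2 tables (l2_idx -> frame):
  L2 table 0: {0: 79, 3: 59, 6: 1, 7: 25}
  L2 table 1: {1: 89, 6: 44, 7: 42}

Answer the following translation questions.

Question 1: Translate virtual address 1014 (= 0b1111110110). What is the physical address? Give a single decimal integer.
vaddr = 1014 = 0b1111110110
Split: l1_idx=3, l2_idx=7, offset=22
L1[3] = 0
L2[0][7] = 25
paddr = 25 * 32 + 22 = 822

Answer: 822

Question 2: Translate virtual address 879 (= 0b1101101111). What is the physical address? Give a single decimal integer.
vaddr = 879 = 0b1101101111
Split: l1_idx=3, l2_idx=3, offset=15
L1[3] = 0
L2[0][3] = 59
paddr = 59 * 32 + 15 = 1903

Answer: 1903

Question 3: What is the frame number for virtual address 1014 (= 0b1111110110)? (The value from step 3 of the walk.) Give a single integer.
Answer: 25

Derivation:
vaddr = 1014: l1_idx=3, l2_idx=7
L1[3] = 0; L2[0][7] = 25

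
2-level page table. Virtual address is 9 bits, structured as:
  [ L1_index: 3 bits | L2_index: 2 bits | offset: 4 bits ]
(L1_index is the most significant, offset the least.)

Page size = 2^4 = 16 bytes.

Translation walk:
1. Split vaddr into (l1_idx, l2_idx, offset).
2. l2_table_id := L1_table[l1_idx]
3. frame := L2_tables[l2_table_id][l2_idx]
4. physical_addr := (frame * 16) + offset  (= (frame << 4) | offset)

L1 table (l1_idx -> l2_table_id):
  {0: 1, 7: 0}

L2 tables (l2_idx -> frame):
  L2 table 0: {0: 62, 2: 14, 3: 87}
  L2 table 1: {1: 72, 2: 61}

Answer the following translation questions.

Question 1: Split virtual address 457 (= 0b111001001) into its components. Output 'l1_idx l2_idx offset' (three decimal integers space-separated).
Answer: 7 0 9

Derivation:
vaddr = 457 = 0b111001001
  top 3 bits -> l1_idx = 7
  next 2 bits -> l2_idx = 0
  bottom 4 bits -> offset = 9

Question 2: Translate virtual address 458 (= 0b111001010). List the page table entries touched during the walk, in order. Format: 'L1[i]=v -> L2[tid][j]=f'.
Answer: L1[7]=0 -> L2[0][0]=62

Derivation:
vaddr = 458 = 0b111001010
Split: l1_idx=7, l2_idx=0, offset=10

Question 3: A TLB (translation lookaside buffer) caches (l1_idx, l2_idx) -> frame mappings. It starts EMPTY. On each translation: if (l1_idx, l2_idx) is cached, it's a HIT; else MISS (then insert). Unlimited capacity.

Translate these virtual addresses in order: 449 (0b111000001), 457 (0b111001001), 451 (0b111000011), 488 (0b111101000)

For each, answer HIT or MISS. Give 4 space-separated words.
vaddr=449: (7,0) not in TLB -> MISS, insert
vaddr=457: (7,0) in TLB -> HIT
vaddr=451: (7,0) in TLB -> HIT
vaddr=488: (7,2) not in TLB -> MISS, insert

Answer: MISS HIT HIT MISS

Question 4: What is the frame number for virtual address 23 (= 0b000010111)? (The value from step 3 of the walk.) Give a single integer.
Answer: 72

Derivation:
vaddr = 23: l1_idx=0, l2_idx=1
L1[0] = 1; L2[1][1] = 72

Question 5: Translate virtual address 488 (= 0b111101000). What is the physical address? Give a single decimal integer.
vaddr = 488 = 0b111101000
Split: l1_idx=7, l2_idx=2, offset=8
L1[7] = 0
L2[0][2] = 14
paddr = 14 * 16 + 8 = 232

Answer: 232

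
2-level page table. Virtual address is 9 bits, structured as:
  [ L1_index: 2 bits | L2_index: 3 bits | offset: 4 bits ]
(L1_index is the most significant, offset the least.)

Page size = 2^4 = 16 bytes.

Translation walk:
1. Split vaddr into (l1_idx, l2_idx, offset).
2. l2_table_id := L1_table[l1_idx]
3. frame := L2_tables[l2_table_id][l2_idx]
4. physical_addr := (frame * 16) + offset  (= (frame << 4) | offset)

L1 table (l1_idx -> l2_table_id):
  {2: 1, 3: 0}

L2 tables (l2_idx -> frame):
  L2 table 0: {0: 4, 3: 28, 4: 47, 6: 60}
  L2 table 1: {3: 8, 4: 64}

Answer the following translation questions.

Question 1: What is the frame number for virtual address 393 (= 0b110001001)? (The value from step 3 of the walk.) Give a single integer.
vaddr = 393: l1_idx=3, l2_idx=0
L1[3] = 0; L2[0][0] = 4

Answer: 4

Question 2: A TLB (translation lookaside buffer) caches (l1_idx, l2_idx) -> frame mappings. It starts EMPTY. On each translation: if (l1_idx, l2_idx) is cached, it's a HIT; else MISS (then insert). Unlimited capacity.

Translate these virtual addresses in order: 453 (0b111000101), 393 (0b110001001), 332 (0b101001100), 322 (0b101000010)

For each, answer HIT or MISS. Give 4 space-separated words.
Answer: MISS MISS MISS HIT

Derivation:
vaddr=453: (3,4) not in TLB -> MISS, insert
vaddr=393: (3,0) not in TLB -> MISS, insert
vaddr=332: (2,4) not in TLB -> MISS, insert
vaddr=322: (2,4) in TLB -> HIT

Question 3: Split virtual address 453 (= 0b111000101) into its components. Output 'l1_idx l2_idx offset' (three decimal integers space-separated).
vaddr = 453 = 0b111000101
  top 2 bits -> l1_idx = 3
  next 3 bits -> l2_idx = 4
  bottom 4 bits -> offset = 5

Answer: 3 4 5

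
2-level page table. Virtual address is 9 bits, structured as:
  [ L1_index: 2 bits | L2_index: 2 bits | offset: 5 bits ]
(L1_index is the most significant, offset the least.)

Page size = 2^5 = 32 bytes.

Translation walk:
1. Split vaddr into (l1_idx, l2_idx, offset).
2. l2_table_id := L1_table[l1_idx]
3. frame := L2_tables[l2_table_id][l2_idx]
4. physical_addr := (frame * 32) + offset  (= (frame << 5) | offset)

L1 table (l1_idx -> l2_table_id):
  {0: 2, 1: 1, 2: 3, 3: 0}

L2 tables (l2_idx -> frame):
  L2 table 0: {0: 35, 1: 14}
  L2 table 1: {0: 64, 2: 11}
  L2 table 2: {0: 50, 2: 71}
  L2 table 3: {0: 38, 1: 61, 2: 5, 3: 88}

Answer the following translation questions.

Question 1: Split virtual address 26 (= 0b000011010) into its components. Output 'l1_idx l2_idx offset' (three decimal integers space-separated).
Answer: 0 0 26

Derivation:
vaddr = 26 = 0b000011010
  top 2 bits -> l1_idx = 0
  next 2 bits -> l2_idx = 0
  bottom 5 bits -> offset = 26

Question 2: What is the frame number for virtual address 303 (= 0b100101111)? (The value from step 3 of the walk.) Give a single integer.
Answer: 61

Derivation:
vaddr = 303: l1_idx=2, l2_idx=1
L1[2] = 3; L2[3][1] = 61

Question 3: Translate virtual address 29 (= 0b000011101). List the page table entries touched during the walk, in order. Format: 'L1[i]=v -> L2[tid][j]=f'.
vaddr = 29 = 0b000011101
Split: l1_idx=0, l2_idx=0, offset=29

Answer: L1[0]=2 -> L2[2][0]=50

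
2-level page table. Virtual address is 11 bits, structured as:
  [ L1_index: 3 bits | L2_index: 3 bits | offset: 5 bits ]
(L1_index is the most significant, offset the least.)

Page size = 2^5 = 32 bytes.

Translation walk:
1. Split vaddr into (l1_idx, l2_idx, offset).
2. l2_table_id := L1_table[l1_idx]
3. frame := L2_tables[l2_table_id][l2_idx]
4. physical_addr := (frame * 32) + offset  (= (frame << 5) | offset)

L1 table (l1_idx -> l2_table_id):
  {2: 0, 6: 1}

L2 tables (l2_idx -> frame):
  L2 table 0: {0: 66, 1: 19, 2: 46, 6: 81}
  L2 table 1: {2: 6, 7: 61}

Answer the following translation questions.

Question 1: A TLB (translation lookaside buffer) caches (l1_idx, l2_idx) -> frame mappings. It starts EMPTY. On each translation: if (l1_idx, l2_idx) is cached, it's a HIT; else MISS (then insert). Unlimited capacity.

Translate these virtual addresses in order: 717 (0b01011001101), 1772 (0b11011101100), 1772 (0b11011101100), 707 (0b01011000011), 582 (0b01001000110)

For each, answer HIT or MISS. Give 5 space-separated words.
Answer: MISS MISS HIT HIT MISS

Derivation:
vaddr=717: (2,6) not in TLB -> MISS, insert
vaddr=1772: (6,7) not in TLB -> MISS, insert
vaddr=1772: (6,7) in TLB -> HIT
vaddr=707: (2,6) in TLB -> HIT
vaddr=582: (2,2) not in TLB -> MISS, insert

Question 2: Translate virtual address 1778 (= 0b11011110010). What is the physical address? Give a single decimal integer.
Answer: 1970

Derivation:
vaddr = 1778 = 0b11011110010
Split: l1_idx=6, l2_idx=7, offset=18
L1[6] = 1
L2[1][7] = 61
paddr = 61 * 32 + 18 = 1970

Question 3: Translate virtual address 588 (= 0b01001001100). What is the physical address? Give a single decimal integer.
Answer: 1484

Derivation:
vaddr = 588 = 0b01001001100
Split: l1_idx=2, l2_idx=2, offset=12
L1[2] = 0
L2[0][2] = 46
paddr = 46 * 32 + 12 = 1484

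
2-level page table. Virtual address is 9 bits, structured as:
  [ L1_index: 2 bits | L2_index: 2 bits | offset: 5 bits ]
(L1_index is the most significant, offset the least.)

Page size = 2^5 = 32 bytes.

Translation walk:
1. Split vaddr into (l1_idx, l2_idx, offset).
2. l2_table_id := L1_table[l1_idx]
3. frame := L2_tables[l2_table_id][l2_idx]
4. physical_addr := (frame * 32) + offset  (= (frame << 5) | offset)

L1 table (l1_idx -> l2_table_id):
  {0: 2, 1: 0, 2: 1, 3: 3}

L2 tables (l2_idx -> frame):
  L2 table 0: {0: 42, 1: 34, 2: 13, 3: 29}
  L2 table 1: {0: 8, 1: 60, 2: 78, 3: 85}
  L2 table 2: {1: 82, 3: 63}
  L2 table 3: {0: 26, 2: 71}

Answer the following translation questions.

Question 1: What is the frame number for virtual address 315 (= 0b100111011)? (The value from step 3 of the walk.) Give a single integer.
vaddr = 315: l1_idx=2, l2_idx=1
L1[2] = 1; L2[1][1] = 60

Answer: 60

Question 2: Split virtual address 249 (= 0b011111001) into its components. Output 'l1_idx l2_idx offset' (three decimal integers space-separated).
Answer: 1 3 25

Derivation:
vaddr = 249 = 0b011111001
  top 2 bits -> l1_idx = 1
  next 2 bits -> l2_idx = 3
  bottom 5 bits -> offset = 25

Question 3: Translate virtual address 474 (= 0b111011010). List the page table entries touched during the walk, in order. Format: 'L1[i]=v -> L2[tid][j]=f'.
Answer: L1[3]=3 -> L2[3][2]=71

Derivation:
vaddr = 474 = 0b111011010
Split: l1_idx=3, l2_idx=2, offset=26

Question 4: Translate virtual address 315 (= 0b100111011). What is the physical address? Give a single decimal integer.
vaddr = 315 = 0b100111011
Split: l1_idx=2, l2_idx=1, offset=27
L1[2] = 1
L2[1][1] = 60
paddr = 60 * 32 + 27 = 1947

Answer: 1947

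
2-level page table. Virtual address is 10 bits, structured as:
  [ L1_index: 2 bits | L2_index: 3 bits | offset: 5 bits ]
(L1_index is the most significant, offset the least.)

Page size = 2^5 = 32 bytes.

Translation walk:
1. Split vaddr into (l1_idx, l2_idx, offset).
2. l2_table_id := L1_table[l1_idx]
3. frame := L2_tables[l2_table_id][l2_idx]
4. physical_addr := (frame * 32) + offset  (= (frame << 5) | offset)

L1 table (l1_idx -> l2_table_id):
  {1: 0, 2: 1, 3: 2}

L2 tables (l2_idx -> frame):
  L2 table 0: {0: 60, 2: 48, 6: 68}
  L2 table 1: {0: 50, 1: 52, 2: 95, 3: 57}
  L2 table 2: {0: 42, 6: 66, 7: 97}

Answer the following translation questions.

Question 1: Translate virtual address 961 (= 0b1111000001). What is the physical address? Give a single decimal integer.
vaddr = 961 = 0b1111000001
Split: l1_idx=3, l2_idx=6, offset=1
L1[3] = 2
L2[2][6] = 66
paddr = 66 * 32 + 1 = 2113

Answer: 2113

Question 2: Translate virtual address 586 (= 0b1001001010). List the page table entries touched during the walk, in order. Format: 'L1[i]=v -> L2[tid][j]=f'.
Answer: L1[2]=1 -> L2[1][2]=95

Derivation:
vaddr = 586 = 0b1001001010
Split: l1_idx=2, l2_idx=2, offset=10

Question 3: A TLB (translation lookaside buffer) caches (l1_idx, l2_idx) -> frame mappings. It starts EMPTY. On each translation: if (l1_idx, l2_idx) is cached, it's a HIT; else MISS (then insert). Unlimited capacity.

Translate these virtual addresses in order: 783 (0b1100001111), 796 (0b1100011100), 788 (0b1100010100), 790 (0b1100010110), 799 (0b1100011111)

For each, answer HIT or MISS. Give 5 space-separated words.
Answer: MISS HIT HIT HIT HIT

Derivation:
vaddr=783: (3,0) not in TLB -> MISS, insert
vaddr=796: (3,0) in TLB -> HIT
vaddr=788: (3,0) in TLB -> HIT
vaddr=790: (3,0) in TLB -> HIT
vaddr=799: (3,0) in TLB -> HIT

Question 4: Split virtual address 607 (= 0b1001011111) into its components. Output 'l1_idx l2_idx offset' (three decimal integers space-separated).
vaddr = 607 = 0b1001011111
  top 2 bits -> l1_idx = 2
  next 3 bits -> l2_idx = 2
  bottom 5 bits -> offset = 31

Answer: 2 2 31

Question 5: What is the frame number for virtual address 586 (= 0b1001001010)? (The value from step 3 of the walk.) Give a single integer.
Answer: 95

Derivation:
vaddr = 586: l1_idx=2, l2_idx=2
L1[2] = 1; L2[1][2] = 95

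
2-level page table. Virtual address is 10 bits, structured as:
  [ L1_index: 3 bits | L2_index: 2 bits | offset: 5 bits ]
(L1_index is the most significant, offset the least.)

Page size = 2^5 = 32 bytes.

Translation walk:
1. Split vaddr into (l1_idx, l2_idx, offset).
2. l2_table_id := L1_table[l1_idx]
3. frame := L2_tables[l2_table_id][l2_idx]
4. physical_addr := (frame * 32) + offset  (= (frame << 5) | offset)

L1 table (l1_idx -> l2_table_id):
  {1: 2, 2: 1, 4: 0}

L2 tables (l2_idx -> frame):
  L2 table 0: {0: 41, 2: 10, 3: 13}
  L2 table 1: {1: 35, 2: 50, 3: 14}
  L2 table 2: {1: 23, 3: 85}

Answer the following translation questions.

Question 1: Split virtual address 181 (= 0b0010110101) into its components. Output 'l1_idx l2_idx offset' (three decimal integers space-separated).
Answer: 1 1 21

Derivation:
vaddr = 181 = 0b0010110101
  top 3 bits -> l1_idx = 1
  next 2 bits -> l2_idx = 1
  bottom 5 bits -> offset = 21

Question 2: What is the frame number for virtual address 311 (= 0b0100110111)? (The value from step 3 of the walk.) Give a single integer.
Answer: 35

Derivation:
vaddr = 311: l1_idx=2, l2_idx=1
L1[2] = 1; L2[1][1] = 35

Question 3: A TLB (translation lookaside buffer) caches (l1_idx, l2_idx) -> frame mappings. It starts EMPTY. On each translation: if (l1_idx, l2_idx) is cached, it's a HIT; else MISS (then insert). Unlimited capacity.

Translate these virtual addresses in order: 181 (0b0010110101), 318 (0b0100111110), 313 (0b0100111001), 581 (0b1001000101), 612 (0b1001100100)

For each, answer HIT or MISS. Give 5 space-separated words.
vaddr=181: (1,1) not in TLB -> MISS, insert
vaddr=318: (2,1) not in TLB -> MISS, insert
vaddr=313: (2,1) in TLB -> HIT
vaddr=581: (4,2) not in TLB -> MISS, insert
vaddr=612: (4,3) not in TLB -> MISS, insert

Answer: MISS MISS HIT MISS MISS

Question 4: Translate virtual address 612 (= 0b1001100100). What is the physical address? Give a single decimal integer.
Answer: 420

Derivation:
vaddr = 612 = 0b1001100100
Split: l1_idx=4, l2_idx=3, offset=4
L1[4] = 0
L2[0][3] = 13
paddr = 13 * 32 + 4 = 420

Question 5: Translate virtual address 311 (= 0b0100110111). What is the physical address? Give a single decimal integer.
vaddr = 311 = 0b0100110111
Split: l1_idx=2, l2_idx=1, offset=23
L1[2] = 1
L2[1][1] = 35
paddr = 35 * 32 + 23 = 1143

Answer: 1143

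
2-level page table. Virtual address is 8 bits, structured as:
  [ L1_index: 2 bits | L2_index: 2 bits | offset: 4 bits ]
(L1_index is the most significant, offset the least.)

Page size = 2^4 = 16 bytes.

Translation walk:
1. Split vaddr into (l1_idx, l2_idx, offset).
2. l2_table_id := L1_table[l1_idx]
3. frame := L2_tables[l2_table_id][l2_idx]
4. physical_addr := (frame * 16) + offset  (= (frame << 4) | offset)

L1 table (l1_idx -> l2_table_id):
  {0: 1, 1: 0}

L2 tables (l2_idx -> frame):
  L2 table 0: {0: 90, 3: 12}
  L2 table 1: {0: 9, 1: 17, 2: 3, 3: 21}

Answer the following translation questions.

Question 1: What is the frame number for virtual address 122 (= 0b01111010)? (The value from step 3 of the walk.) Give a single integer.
Answer: 12

Derivation:
vaddr = 122: l1_idx=1, l2_idx=3
L1[1] = 0; L2[0][3] = 12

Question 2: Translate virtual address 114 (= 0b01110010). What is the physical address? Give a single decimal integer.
Answer: 194

Derivation:
vaddr = 114 = 0b01110010
Split: l1_idx=1, l2_idx=3, offset=2
L1[1] = 0
L2[0][3] = 12
paddr = 12 * 16 + 2 = 194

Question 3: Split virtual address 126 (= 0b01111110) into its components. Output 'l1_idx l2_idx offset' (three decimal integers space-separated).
Answer: 1 3 14

Derivation:
vaddr = 126 = 0b01111110
  top 2 bits -> l1_idx = 1
  next 2 bits -> l2_idx = 3
  bottom 4 bits -> offset = 14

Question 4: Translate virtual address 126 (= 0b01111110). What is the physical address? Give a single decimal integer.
Answer: 206

Derivation:
vaddr = 126 = 0b01111110
Split: l1_idx=1, l2_idx=3, offset=14
L1[1] = 0
L2[0][3] = 12
paddr = 12 * 16 + 14 = 206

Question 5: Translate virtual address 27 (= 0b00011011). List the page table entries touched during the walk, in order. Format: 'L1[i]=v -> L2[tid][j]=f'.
Answer: L1[0]=1 -> L2[1][1]=17

Derivation:
vaddr = 27 = 0b00011011
Split: l1_idx=0, l2_idx=1, offset=11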